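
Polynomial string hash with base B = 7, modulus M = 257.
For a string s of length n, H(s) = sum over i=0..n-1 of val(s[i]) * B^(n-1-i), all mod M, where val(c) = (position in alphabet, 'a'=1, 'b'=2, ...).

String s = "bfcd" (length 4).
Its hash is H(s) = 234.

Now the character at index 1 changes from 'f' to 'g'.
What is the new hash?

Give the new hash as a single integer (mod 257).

val('f') = 6, val('g') = 7
Position k = 1, exponent = n-1-k = 2
B^2 mod M = 7^2 mod 257 = 49
Delta = (7 - 6) * 49 mod 257 = 49
New hash = (234 + 49) mod 257 = 26

Answer: 26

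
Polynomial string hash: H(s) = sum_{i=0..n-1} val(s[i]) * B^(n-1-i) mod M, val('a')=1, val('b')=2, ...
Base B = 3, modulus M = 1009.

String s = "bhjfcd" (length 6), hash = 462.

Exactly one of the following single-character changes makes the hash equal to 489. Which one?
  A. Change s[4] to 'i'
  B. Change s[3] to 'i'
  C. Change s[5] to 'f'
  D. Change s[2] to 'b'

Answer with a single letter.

Option A: s[4]='c'->'i', delta=(9-3)*3^1 mod 1009 = 18, hash=462+18 mod 1009 = 480
Option B: s[3]='f'->'i', delta=(9-6)*3^2 mod 1009 = 27, hash=462+27 mod 1009 = 489 <-- target
Option C: s[5]='d'->'f', delta=(6-4)*3^0 mod 1009 = 2, hash=462+2 mod 1009 = 464
Option D: s[2]='j'->'b', delta=(2-10)*3^3 mod 1009 = 793, hash=462+793 mod 1009 = 246

Answer: B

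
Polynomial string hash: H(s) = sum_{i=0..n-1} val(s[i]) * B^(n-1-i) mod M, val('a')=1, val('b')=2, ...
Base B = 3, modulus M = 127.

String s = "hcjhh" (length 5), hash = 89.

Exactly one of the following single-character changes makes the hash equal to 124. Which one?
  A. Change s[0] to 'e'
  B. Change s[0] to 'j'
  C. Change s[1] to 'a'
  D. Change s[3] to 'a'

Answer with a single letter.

Option A: s[0]='h'->'e', delta=(5-8)*3^4 mod 127 = 11, hash=89+11 mod 127 = 100
Option B: s[0]='h'->'j', delta=(10-8)*3^4 mod 127 = 35, hash=89+35 mod 127 = 124 <-- target
Option C: s[1]='c'->'a', delta=(1-3)*3^3 mod 127 = 73, hash=89+73 mod 127 = 35
Option D: s[3]='h'->'a', delta=(1-8)*3^1 mod 127 = 106, hash=89+106 mod 127 = 68

Answer: B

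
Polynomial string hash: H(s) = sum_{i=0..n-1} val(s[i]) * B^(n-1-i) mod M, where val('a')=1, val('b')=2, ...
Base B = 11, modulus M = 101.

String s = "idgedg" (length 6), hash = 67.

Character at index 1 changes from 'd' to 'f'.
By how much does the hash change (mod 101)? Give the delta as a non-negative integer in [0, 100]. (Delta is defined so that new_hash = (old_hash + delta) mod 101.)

Delta formula: (val(new) - val(old)) * B^(n-1-k) mod M
  val('f') - val('d') = 6 - 4 = 2
  B^(n-1-k) = 11^4 mod 101 = 97
  Delta = 2 * 97 mod 101 = 93

Answer: 93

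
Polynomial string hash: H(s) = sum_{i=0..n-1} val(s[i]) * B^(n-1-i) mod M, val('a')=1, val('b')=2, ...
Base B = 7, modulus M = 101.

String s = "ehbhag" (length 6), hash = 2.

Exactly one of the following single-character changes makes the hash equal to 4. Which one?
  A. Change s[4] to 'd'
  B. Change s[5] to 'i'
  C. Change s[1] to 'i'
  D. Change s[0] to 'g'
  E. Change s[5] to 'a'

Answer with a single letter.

Answer: B

Derivation:
Option A: s[4]='a'->'d', delta=(4-1)*7^1 mod 101 = 21, hash=2+21 mod 101 = 23
Option B: s[5]='g'->'i', delta=(9-7)*7^0 mod 101 = 2, hash=2+2 mod 101 = 4 <-- target
Option C: s[1]='h'->'i', delta=(9-8)*7^4 mod 101 = 78, hash=2+78 mod 101 = 80
Option D: s[0]='e'->'g', delta=(7-5)*7^5 mod 101 = 82, hash=2+82 mod 101 = 84
Option E: s[5]='g'->'a', delta=(1-7)*7^0 mod 101 = 95, hash=2+95 mod 101 = 97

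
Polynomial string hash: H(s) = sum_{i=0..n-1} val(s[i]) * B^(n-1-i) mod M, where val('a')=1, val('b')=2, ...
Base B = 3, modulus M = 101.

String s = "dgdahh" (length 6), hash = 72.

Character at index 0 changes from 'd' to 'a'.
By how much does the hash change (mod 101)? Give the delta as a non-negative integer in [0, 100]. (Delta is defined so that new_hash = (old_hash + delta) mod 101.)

Delta formula: (val(new) - val(old)) * B^(n-1-k) mod M
  val('a') - val('d') = 1 - 4 = -3
  B^(n-1-k) = 3^5 mod 101 = 41
  Delta = -3 * 41 mod 101 = 79

Answer: 79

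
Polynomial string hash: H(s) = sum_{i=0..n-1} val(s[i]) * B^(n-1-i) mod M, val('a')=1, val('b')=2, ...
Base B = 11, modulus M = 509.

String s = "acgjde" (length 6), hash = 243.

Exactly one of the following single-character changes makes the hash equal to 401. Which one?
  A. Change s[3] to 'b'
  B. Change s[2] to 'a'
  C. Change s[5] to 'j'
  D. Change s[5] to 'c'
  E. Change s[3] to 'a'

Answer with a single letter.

Option A: s[3]='j'->'b', delta=(2-10)*11^2 mod 509 = 50, hash=243+50 mod 509 = 293
Option B: s[2]='g'->'a', delta=(1-7)*11^3 mod 509 = 158, hash=243+158 mod 509 = 401 <-- target
Option C: s[5]='e'->'j', delta=(10-5)*11^0 mod 509 = 5, hash=243+5 mod 509 = 248
Option D: s[5]='e'->'c', delta=(3-5)*11^0 mod 509 = 507, hash=243+507 mod 509 = 241
Option E: s[3]='j'->'a', delta=(1-10)*11^2 mod 509 = 438, hash=243+438 mod 509 = 172

Answer: B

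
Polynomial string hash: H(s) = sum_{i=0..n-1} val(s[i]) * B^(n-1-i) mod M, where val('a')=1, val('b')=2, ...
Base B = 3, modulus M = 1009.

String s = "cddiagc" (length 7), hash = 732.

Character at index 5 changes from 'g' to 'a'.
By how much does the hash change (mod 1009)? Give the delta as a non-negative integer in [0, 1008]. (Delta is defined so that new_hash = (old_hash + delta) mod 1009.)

Answer: 991

Derivation:
Delta formula: (val(new) - val(old)) * B^(n-1-k) mod M
  val('a') - val('g') = 1 - 7 = -6
  B^(n-1-k) = 3^1 mod 1009 = 3
  Delta = -6 * 3 mod 1009 = 991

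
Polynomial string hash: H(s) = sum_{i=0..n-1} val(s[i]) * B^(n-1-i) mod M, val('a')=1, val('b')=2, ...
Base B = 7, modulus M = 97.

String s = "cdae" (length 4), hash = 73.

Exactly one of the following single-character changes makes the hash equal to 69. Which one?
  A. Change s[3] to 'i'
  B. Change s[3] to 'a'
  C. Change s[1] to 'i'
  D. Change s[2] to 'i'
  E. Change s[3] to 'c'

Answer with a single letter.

Option A: s[3]='e'->'i', delta=(9-5)*7^0 mod 97 = 4, hash=73+4 mod 97 = 77
Option B: s[3]='e'->'a', delta=(1-5)*7^0 mod 97 = 93, hash=73+93 mod 97 = 69 <-- target
Option C: s[1]='d'->'i', delta=(9-4)*7^2 mod 97 = 51, hash=73+51 mod 97 = 27
Option D: s[2]='a'->'i', delta=(9-1)*7^1 mod 97 = 56, hash=73+56 mod 97 = 32
Option E: s[3]='e'->'c', delta=(3-5)*7^0 mod 97 = 95, hash=73+95 mod 97 = 71

Answer: B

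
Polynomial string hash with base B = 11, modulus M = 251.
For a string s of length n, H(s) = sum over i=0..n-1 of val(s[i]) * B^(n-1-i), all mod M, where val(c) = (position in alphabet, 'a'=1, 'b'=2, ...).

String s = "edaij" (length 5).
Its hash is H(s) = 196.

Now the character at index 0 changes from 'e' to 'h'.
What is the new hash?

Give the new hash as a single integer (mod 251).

Answer: 194

Derivation:
val('e') = 5, val('h') = 8
Position k = 0, exponent = n-1-k = 4
B^4 mod M = 11^4 mod 251 = 83
Delta = (8 - 5) * 83 mod 251 = 249
New hash = (196 + 249) mod 251 = 194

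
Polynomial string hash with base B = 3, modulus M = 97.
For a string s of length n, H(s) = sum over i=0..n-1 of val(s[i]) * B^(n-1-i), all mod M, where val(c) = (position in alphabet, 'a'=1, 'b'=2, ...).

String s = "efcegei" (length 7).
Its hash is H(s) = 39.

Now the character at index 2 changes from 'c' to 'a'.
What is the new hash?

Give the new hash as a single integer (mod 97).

Answer: 71

Derivation:
val('c') = 3, val('a') = 1
Position k = 2, exponent = n-1-k = 4
B^4 mod M = 3^4 mod 97 = 81
Delta = (1 - 3) * 81 mod 97 = 32
New hash = (39 + 32) mod 97 = 71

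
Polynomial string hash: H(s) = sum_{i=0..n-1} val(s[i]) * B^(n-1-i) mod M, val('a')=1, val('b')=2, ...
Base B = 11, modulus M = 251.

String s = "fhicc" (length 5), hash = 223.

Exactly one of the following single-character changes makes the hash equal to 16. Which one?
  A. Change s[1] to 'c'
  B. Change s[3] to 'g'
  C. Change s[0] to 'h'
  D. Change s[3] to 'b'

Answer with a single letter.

Answer: B

Derivation:
Option A: s[1]='h'->'c', delta=(3-8)*11^3 mod 251 = 122, hash=223+122 mod 251 = 94
Option B: s[3]='c'->'g', delta=(7-3)*11^1 mod 251 = 44, hash=223+44 mod 251 = 16 <-- target
Option C: s[0]='f'->'h', delta=(8-6)*11^4 mod 251 = 166, hash=223+166 mod 251 = 138
Option D: s[3]='c'->'b', delta=(2-3)*11^1 mod 251 = 240, hash=223+240 mod 251 = 212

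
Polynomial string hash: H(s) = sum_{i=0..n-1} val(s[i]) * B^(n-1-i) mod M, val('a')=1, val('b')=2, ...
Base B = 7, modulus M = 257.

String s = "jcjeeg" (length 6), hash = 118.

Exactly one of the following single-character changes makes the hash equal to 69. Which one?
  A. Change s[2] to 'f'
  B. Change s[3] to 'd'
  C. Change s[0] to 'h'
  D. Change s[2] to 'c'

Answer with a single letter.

Option A: s[2]='j'->'f', delta=(6-10)*7^3 mod 257 = 170, hash=118+170 mod 257 = 31
Option B: s[3]='e'->'d', delta=(4-5)*7^2 mod 257 = 208, hash=118+208 mod 257 = 69 <-- target
Option C: s[0]='j'->'h', delta=(8-10)*7^5 mod 257 = 53, hash=118+53 mod 257 = 171
Option D: s[2]='j'->'c', delta=(3-10)*7^3 mod 257 = 169, hash=118+169 mod 257 = 30

Answer: B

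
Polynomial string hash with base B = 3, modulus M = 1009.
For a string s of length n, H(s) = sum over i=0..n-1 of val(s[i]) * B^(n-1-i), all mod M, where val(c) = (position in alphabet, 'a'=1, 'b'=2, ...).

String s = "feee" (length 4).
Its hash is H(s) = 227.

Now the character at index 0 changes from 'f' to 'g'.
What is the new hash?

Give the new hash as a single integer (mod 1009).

val('f') = 6, val('g') = 7
Position k = 0, exponent = n-1-k = 3
B^3 mod M = 3^3 mod 1009 = 27
Delta = (7 - 6) * 27 mod 1009 = 27
New hash = (227 + 27) mod 1009 = 254

Answer: 254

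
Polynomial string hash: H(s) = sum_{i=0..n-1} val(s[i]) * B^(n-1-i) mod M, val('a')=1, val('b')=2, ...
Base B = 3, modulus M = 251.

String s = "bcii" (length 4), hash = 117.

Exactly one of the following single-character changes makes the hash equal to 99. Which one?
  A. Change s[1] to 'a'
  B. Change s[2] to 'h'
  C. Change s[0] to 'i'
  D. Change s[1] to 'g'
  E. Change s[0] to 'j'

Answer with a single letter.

Answer: A

Derivation:
Option A: s[1]='c'->'a', delta=(1-3)*3^2 mod 251 = 233, hash=117+233 mod 251 = 99 <-- target
Option B: s[2]='i'->'h', delta=(8-9)*3^1 mod 251 = 248, hash=117+248 mod 251 = 114
Option C: s[0]='b'->'i', delta=(9-2)*3^3 mod 251 = 189, hash=117+189 mod 251 = 55
Option D: s[1]='c'->'g', delta=(7-3)*3^2 mod 251 = 36, hash=117+36 mod 251 = 153
Option E: s[0]='b'->'j', delta=(10-2)*3^3 mod 251 = 216, hash=117+216 mod 251 = 82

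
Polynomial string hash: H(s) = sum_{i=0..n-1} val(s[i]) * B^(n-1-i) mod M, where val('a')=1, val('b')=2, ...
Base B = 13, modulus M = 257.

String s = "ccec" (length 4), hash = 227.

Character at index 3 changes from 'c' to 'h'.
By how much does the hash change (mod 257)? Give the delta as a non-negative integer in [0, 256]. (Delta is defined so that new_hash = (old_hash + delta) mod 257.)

Delta formula: (val(new) - val(old)) * B^(n-1-k) mod M
  val('h') - val('c') = 8 - 3 = 5
  B^(n-1-k) = 13^0 mod 257 = 1
  Delta = 5 * 1 mod 257 = 5

Answer: 5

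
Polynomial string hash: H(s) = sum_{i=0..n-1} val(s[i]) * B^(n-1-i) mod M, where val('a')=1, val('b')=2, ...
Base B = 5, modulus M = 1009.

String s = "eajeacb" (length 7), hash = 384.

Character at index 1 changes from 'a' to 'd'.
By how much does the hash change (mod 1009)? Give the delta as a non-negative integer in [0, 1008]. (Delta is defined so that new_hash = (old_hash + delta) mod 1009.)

Delta formula: (val(new) - val(old)) * B^(n-1-k) mod M
  val('d') - val('a') = 4 - 1 = 3
  B^(n-1-k) = 5^5 mod 1009 = 98
  Delta = 3 * 98 mod 1009 = 294

Answer: 294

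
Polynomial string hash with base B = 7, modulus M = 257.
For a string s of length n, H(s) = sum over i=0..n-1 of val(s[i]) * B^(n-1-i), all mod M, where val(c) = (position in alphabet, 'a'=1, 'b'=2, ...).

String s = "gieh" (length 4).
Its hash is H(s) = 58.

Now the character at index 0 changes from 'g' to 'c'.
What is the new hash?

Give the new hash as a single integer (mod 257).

Answer: 228

Derivation:
val('g') = 7, val('c') = 3
Position k = 0, exponent = n-1-k = 3
B^3 mod M = 7^3 mod 257 = 86
Delta = (3 - 7) * 86 mod 257 = 170
New hash = (58 + 170) mod 257 = 228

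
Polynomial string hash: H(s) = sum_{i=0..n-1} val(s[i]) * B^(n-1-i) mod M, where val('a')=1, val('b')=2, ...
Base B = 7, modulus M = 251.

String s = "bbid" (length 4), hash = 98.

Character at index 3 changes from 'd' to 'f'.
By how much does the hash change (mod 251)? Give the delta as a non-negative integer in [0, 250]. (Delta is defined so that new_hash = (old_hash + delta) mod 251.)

Answer: 2

Derivation:
Delta formula: (val(new) - val(old)) * B^(n-1-k) mod M
  val('f') - val('d') = 6 - 4 = 2
  B^(n-1-k) = 7^0 mod 251 = 1
  Delta = 2 * 1 mod 251 = 2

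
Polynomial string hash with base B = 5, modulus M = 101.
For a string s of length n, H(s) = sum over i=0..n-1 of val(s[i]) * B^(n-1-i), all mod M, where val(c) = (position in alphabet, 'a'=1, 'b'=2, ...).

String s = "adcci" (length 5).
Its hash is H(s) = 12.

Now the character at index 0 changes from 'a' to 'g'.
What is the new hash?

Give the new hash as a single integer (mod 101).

Answer: 25

Derivation:
val('a') = 1, val('g') = 7
Position k = 0, exponent = n-1-k = 4
B^4 mod M = 5^4 mod 101 = 19
Delta = (7 - 1) * 19 mod 101 = 13
New hash = (12 + 13) mod 101 = 25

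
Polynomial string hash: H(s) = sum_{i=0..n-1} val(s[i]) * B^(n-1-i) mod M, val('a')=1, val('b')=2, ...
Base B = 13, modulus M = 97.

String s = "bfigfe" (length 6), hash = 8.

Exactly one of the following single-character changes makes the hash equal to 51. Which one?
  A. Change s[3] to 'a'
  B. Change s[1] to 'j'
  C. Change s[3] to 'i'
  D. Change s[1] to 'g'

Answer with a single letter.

Option A: s[3]='g'->'a', delta=(1-7)*13^2 mod 97 = 53, hash=8+53 mod 97 = 61
Option B: s[1]='f'->'j', delta=(10-6)*13^4 mod 97 = 75, hash=8+75 mod 97 = 83
Option C: s[3]='g'->'i', delta=(9-7)*13^2 mod 97 = 47, hash=8+47 mod 97 = 55
Option D: s[1]='f'->'g', delta=(7-6)*13^4 mod 97 = 43, hash=8+43 mod 97 = 51 <-- target

Answer: D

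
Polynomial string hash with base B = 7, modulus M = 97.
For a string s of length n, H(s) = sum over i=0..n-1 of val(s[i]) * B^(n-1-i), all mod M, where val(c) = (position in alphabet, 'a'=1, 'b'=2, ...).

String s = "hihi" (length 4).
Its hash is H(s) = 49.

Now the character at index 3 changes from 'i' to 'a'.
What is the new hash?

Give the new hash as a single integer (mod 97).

val('i') = 9, val('a') = 1
Position k = 3, exponent = n-1-k = 0
B^0 mod M = 7^0 mod 97 = 1
Delta = (1 - 9) * 1 mod 97 = 89
New hash = (49 + 89) mod 97 = 41

Answer: 41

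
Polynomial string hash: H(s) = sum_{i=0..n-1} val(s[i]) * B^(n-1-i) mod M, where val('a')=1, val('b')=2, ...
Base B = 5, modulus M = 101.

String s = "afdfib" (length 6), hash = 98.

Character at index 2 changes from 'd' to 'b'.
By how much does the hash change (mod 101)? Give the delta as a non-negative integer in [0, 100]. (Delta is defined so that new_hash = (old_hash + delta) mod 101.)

Delta formula: (val(new) - val(old)) * B^(n-1-k) mod M
  val('b') - val('d') = 2 - 4 = -2
  B^(n-1-k) = 5^3 mod 101 = 24
  Delta = -2 * 24 mod 101 = 53

Answer: 53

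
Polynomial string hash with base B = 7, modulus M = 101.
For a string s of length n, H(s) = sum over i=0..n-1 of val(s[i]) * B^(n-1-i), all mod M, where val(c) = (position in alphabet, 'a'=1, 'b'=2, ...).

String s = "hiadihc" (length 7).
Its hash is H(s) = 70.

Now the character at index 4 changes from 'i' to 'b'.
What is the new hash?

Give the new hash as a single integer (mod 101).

val('i') = 9, val('b') = 2
Position k = 4, exponent = n-1-k = 2
B^2 mod M = 7^2 mod 101 = 49
Delta = (2 - 9) * 49 mod 101 = 61
New hash = (70 + 61) mod 101 = 30

Answer: 30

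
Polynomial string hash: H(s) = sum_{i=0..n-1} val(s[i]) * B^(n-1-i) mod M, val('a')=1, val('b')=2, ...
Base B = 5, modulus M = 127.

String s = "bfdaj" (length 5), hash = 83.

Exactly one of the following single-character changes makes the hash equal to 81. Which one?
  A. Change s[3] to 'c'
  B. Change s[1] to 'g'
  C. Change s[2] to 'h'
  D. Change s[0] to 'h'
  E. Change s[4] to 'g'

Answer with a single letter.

Option A: s[3]='a'->'c', delta=(3-1)*5^1 mod 127 = 10, hash=83+10 mod 127 = 93
Option B: s[1]='f'->'g', delta=(7-6)*5^3 mod 127 = 125, hash=83+125 mod 127 = 81 <-- target
Option C: s[2]='d'->'h', delta=(8-4)*5^2 mod 127 = 100, hash=83+100 mod 127 = 56
Option D: s[0]='b'->'h', delta=(8-2)*5^4 mod 127 = 67, hash=83+67 mod 127 = 23
Option E: s[4]='j'->'g', delta=(7-10)*5^0 mod 127 = 124, hash=83+124 mod 127 = 80

Answer: B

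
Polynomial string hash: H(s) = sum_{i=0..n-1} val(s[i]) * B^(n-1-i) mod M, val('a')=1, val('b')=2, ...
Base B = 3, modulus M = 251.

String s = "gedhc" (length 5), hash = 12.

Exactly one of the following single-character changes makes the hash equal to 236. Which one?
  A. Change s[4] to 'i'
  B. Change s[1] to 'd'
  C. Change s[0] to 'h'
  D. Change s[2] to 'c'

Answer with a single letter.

Answer: B

Derivation:
Option A: s[4]='c'->'i', delta=(9-3)*3^0 mod 251 = 6, hash=12+6 mod 251 = 18
Option B: s[1]='e'->'d', delta=(4-5)*3^3 mod 251 = 224, hash=12+224 mod 251 = 236 <-- target
Option C: s[0]='g'->'h', delta=(8-7)*3^4 mod 251 = 81, hash=12+81 mod 251 = 93
Option D: s[2]='d'->'c', delta=(3-4)*3^2 mod 251 = 242, hash=12+242 mod 251 = 3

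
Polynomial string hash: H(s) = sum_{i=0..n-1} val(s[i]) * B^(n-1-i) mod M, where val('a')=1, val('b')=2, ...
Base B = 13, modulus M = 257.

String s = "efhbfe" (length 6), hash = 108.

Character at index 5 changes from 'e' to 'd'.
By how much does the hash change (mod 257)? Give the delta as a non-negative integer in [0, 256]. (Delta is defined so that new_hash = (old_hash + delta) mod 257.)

Delta formula: (val(new) - val(old)) * B^(n-1-k) mod M
  val('d') - val('e') = 4 - 5 = -1
  B^(n-1-k) = 13^0 mod 257 = 1
  Delta = -1 * 1 mod 257 = 256

Answer: 256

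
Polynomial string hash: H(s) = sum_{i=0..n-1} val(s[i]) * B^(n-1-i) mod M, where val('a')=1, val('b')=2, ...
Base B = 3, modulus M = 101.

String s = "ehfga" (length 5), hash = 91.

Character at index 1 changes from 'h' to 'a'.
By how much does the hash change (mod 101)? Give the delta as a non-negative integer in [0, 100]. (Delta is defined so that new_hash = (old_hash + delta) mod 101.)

Delta formula: (val(new) - val(old)) * B^(n-1-k) mod M
  val('a') - val('h') = 1 - 8 = -7
  B^(n-1-k) = 3^3 mod 101 = 27
  Delta = -7 * 27 mod 101 = 13

Answer: 13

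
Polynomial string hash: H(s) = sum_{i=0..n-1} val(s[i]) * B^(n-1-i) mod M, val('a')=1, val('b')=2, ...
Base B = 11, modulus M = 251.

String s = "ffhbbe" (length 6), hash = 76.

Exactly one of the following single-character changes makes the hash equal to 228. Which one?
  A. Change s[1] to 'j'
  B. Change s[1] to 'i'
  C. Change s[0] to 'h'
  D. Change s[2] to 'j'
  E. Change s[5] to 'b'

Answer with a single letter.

Option A: s[1]='f'->'j', delta=(10-6)*11^4 mod 251 = 81, hash=76+81 mod 251 = 157
Option B: s[1]='f'->'i', delta=(9-6)*11^4 mod 251 = 249, hash=76+249 mod 251 = 74
Option C: s[0]='f'->'h', delta=(8-6)*11^5 mod 251 = 69, hash=76+69 mod 251 = 145
Option D: s[2]='h'->'j', delta=(10-8)*11^3 mod 251 = 152, hash=76+152 mod 251 = 228 <-- target
Option E: s[5]='e'->'b', delta=(2-5)*11^0 mod 251 = 248, hash=76+248 mod 251 = 73

Answer: D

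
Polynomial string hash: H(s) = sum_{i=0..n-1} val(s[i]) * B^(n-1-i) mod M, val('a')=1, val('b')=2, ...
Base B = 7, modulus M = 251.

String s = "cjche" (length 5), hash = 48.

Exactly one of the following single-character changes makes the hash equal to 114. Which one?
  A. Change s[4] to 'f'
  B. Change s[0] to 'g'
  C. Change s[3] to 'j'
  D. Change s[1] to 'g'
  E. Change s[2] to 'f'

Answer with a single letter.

Option A: s[4]='e'->'f', delta=(6-5)*7^0 mod 251 = 1, hash=48+1 mod 251 = 49
Option B: s[0]='c'->'g', delta=(7-3)*7^4 mod 251 = 66, hash=48+66 mod 251 = 114 <-- target
Option C: s[3]='h'->'j', delta=(10-8)*7^1 mod 251 = 14, hash=48+14 mod 251 = 62
Option D: s[1]='j'->'g', delta=(7-10)*7^3 mod 251 = 226, hash=48+226 mod 251 = 23
Option E: s[2]='c'->'f', delta=(6-3)*7^2 mod 251 = 147, hash=48+147 mod 251 = 195

Answer: B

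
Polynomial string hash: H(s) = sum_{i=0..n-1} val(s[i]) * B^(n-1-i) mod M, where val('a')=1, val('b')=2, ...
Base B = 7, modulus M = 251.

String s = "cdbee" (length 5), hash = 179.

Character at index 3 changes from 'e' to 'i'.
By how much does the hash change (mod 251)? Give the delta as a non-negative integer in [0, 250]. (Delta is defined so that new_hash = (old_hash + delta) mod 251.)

Delta formula: (val(new) - val(old)) * B^(n-1-k) mod M
  val('i') - val('e') = 9 - 5 = 4
  B^(n-1-k) = 7^1 mod 251 = 7
  Delta = 4 * 7 mod 251 = 28

Answer: 28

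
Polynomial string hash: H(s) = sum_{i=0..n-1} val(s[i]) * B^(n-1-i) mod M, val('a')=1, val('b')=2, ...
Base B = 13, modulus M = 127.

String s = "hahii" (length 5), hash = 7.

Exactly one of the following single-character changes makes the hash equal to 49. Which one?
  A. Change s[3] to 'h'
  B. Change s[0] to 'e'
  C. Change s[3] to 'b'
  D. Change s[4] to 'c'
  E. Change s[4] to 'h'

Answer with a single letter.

Option A: s[3]='i'->'h', delta=(8-9)*13^1 mod 127 = 114, hash=7+114 mod 127 = 121
Option B: s[0]='h'->'e', delta=(5-8)*13^4 mod 127 = 42, hash=7+42 mod 127 = 49 <-- target
Option C: s[3]='i'->'b', delta=(2-9)*13^1 mod 127 = 36, hash=7+36 mod 127 = 43
Option D: s[4]='i'->'c', delta=(3-9)*13^0 mod 127 = 121, hash=7+121 mod 127 = 1
Option E: s[4]='i'->'h', delta=(8-9)*13^0 mod 127 = 126, hash=7+126 mod 127 = 6

Answer: B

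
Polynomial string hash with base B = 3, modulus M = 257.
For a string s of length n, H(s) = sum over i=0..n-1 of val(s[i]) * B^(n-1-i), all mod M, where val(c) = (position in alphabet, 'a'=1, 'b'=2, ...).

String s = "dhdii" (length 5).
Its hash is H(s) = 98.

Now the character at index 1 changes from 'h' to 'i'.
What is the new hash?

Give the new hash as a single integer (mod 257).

Answer: 125

Derivation:
val('h') = 8, val('i') = 9
Position k = 1, exponent = n-1-k = 3
B^3 mod M = 3^3 mod 257 = 27
Delta = (9 - 8) * 27 mod 257 = 27
New hash = (98 + 27) mod 257 = 125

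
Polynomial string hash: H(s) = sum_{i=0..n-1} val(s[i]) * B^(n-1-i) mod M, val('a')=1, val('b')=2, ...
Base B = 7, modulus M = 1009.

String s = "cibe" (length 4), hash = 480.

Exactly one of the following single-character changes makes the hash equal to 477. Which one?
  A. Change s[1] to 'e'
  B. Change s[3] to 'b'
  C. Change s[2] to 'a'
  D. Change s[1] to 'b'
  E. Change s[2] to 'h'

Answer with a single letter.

Option A: s[1]='i'->'e', delta=(5-9)*7^2 mod 1009 = 813, hash=480+813 mod 1009 = 284
Option B: s[3]='e'->'b', delta=(2-5)*7^0 mod 1009 = 1006, hash=480+1006 mod 1009 = 477 <-- target
Option C: s[2]='b'->'a', delta=(1-2)*7^1 mod 1009 = 1002, hash=480+1002 mod 1009 = 473
Option D: s[1]='i'->'b', delta=(2-9)*7^2 mod 1009 = 666, hash=480+666 mod 1009 = 137
Option E: s[2]='b'->'h', delta=(8-2)*7^1 mod 1009 = 42, hash=480+42 mod 1009 = 522

Answer: B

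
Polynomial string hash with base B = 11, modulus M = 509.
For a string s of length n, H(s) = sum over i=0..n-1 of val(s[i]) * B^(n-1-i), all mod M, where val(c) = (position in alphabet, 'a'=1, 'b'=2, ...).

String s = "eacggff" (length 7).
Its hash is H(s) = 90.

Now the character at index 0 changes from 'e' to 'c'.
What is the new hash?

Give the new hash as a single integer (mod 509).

val('e') = 5, val('c') = 3
Position k = 0, exponent = n-1-k = 6
B^6 mod M = 11^6 mod 509 = 241
Delta = (3 - 5) * 241 mod 509 = 27
New hash = (90 + 27) mod 509 = 117

Answer: 117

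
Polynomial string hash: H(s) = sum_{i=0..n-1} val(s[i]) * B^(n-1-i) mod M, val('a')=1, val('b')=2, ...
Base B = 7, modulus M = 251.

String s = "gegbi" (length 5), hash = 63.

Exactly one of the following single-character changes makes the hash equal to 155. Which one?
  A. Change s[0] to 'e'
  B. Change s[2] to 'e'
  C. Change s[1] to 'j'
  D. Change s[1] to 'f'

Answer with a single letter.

Option A: s[0]='g'->'e', delta=(5-7)*7^4 mod 251 = 218, hash=63+218 mod 251 = 30
Option B: s[2]='g'->'e', delta=(5-7)*7^2 mod 251 = 153, hash=63+153 mod 251 = 216
Option C: s[1]='e'->'j', delta=(10-5)*7^3 mod 251 = 209, hash=63+209 mod 251 = 21
Option D: s[1]='e'->'f', delta=(6-5)*7^3 mod 251 = 92, hash=63+92 mod 251 = 155 <-- target

Answer: D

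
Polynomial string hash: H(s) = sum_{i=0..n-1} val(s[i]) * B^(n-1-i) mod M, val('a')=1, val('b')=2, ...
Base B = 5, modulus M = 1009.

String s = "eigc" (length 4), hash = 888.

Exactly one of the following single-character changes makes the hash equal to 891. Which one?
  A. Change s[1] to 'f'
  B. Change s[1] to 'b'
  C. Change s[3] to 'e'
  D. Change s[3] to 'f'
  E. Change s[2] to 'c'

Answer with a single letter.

Option A: s[1]='i'->'f', delta=(6-9)*5^2 mod 1009 = 934, hash=888+934 mod 1009 = 813
Option B: s[1]='i'->'b', delta=(2-9)*5^2 mod 1009 = 834, hash=888+834 mod 1009 = 713
Option C: s[3]='c'->'e', delta=(5-3)*5^0 mod 1009 = 2, hash=888+2 mod 1009 = 890
Option D: s[3]='c'->'f', delta=(6-3)*5^0 mod 1009 = 3, hash=888+3 mod 1009 = 891 <-- target
Option E: s[2]='g'->'c', delta=(3-7)*5^1 mod 1009 = 989, hash=888+989 mod 1009 = 868

Answer: D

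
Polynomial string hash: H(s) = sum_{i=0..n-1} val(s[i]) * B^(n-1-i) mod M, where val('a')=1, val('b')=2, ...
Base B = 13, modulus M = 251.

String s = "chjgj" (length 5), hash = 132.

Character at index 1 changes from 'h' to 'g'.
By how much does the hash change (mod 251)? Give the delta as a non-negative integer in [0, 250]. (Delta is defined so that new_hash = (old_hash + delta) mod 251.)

Answer: 62

Derivation:
Delta formula: (val(new) - val(old)) * B^(n-1-k) mod M
  val('g') - val('h') = 7 - 8 = -1
  B^(n-1-k) = 13^3 mod 251 = 189
  Delta = -1 * 189 mod 251 = 62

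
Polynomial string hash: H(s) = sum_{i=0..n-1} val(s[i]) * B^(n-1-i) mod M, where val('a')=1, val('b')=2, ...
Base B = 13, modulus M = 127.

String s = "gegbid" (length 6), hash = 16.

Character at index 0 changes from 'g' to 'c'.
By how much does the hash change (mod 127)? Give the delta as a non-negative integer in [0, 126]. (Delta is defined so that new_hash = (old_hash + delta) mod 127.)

Delta formula: (val(new) - val(old)) * B^(n-1-k) mod M
  val('c') - val('g') = 3 - 7 = -4
  B^(n-1-k) = 13^5 mod 127 = 72
  Delta = -4 * 72 mod 127 = 93

Answer: 93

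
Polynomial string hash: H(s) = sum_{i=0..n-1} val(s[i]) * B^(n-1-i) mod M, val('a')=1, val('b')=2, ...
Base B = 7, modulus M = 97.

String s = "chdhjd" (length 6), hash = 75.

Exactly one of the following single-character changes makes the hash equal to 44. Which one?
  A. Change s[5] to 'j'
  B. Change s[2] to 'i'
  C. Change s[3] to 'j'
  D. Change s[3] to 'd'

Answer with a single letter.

Answer: B

Derivation:
Option A: s[5]='d'->'j', delta=(10-4)*7^0 mod 97 = 6, hash=75+6 mod 97 = 81
Option B: s[2]='d'->'i', delta=(9-4)*7^3 mod 97 = 66, hash=75+66 mod 97 = 44 <-- target
Option C: s[3]='h'->'j', delta=(10-8)*7^2 mod 97 = 1, hash=75+1 mod 97 = 76
Option D: s[3]='h'->'d', delta=(4-8)*7^2 mod 97 = 95, hash=75+95 mod 97 = 73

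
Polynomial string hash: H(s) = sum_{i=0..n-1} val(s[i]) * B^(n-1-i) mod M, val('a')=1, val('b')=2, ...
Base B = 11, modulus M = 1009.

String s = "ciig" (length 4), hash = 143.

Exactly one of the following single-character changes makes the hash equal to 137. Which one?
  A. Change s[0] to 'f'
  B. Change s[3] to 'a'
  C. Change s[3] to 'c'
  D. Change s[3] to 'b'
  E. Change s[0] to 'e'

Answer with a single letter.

Answer: B

Derivation:
Option A: s[0]='c'->'f', delta=(6-3)*11^3 mod 1009 = 966, hash=143+966 mod 1009 = 100
Option B: s[3]='g'->'a', delta=(1-7)*11^0 mod 1009 = 1003, hash=143+1003 mod 1009 = 137 <-- target
Option C: s[3]='g'->'c', delta=(3-7)*11^0 mod 1009 = 1005, hash=143+1005 mod 1009 = 139
Option D: s[3]='g'->'b', delta=(2-7)*11^0 mod 1009 = 1004, hash=143+1004 mod 1009 = 138
Option E: s[0]='c'->'e', delta=(5-3)*11^3 mod 1009 = 644, hash=143+644 mod 1009 = 787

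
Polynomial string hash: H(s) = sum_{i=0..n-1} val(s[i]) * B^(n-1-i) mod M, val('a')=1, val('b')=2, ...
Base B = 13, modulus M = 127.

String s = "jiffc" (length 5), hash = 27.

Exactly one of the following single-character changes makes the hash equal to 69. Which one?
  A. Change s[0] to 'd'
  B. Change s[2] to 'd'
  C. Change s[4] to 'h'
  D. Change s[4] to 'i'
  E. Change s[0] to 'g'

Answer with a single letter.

Answer: E

Derivation:
Option A: s[0]='j'->'d', delta=(4-10)*13^4 mod 127 = 84, hash=27+84 mod 127 = 111
Option B: s[2]='f'->'d', delta=(4-6)*13^2 mod 127 = 43, hash=27+43 mod 127 = 70
Option C: s[4]='c'->'h', delta=(8-3)*13^0 mod 127 = 5, hash=27+5 mod 127 = 32
Option D: s[4]='c'->'i', delta=(9-3)*13^0 mod 127 = 6, hash=27+6 mod 127 = 33
Option E: s[0]='j'->'g', delta=(7-10)*13^4 mod 127 = 42, hash=27+42 mod 127 = 69 <-- target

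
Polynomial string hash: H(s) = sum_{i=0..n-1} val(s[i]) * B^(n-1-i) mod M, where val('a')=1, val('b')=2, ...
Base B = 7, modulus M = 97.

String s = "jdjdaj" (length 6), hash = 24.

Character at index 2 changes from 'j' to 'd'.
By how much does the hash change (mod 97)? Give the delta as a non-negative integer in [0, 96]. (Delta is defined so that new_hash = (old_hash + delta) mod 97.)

Delta formula: (val(new) - val(old)) * B^(n-1-k) mod M
  val('d') - val('j') = 4 - 10 = -6
  B^(n-1-k) = 7^3 mod 97 = 52
  Delta = -6 * 52 mod 97 = 76

Answer: 76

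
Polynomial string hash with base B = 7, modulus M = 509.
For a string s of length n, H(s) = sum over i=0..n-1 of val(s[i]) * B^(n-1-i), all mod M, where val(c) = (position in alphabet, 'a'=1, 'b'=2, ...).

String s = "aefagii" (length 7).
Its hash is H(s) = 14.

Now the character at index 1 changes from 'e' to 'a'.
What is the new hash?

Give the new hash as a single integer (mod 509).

val('e') = 5, val('a') = 1
Position k = 1, exponent = n-1-k = 5
B^5 mod M = 7^5 mod 509 = 10
Delta = (1 - 5) * 10 mod 509 = 469
New hash = (14 + 469) mod 509 = 483

Answer: 483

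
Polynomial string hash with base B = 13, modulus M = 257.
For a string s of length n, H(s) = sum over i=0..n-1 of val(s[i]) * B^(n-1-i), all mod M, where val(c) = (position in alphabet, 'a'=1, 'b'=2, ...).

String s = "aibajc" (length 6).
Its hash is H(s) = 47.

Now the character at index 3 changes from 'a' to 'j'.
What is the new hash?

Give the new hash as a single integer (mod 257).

val('a') = 1, val('j') = 10
Position k = 3, exponent = n-1-k = 2
B^2 mod M = 13^2 mod 257 = 169
Delta = (10 - 1) * 169 mod 257 = 236
New hash = (47 + 236) mod 257 = 26

Answer: 26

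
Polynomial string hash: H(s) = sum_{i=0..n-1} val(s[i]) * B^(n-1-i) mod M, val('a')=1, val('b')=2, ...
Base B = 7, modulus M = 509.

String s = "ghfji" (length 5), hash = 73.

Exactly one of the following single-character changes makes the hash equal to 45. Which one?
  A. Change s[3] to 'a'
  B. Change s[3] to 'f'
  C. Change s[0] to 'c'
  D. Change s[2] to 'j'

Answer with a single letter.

Option A: s[3]='j'->'a', delta=(1-10)*7^1 mod 509 = 446, hash=73+446 mod 509 = 10
Option B: s[3]='j'->'f', delta=(6-10)*7^1 mod 509 = 481, hash=73+481 mod 509 = 45 <-- target
Option C: s[0]='g'->'c', delta=(3-7)*7^4 mod 509 = 67, hash=73+67 mod 509 = 140
Option D: s[2]='f'->'j', delta=(10-6)*7^2 mod 509 = 196, hash=73+196 mod 509 = 269

Answer: B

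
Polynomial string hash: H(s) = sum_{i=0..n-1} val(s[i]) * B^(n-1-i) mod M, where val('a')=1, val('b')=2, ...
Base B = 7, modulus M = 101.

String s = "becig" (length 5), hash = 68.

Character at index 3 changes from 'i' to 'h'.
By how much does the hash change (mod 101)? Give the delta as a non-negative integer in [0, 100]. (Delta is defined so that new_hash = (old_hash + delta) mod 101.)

Delta formula: (val(new) - val(old)) * B^(n-1-k) mod M
  val('h') - val('i') = 8 - 9 = -1
  B^(n-1-k) = 7^1 mod 101 = 7
  Delta = -1 * 7 mod 101 = 94

Answer: 94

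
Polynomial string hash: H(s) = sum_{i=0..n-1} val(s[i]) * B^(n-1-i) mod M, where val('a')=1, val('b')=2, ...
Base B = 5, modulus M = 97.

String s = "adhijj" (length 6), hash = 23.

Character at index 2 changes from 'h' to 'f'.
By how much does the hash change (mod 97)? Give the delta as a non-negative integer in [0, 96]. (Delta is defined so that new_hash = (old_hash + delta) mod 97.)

Answer: 41

Derivation:
Delta formula: (val(new) - val(old)) * B^(n-1-k) mod M
  val('f') - val('h') = 6 - 8 = -2
  B^(n-1-k) = 5^3 mod 97 = 28
  Delta = -2 * 28 mod 97 = 41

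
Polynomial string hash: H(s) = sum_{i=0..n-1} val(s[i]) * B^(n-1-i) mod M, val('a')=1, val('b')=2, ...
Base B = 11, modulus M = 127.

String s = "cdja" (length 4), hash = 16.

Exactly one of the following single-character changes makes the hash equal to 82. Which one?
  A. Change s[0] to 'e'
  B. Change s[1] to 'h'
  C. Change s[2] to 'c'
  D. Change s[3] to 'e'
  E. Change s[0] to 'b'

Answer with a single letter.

Answer: E

Derivation:
Option A: s[0]='c'->'e', delta=(5-3)*11^3 mod 127 = 122, hash=16+122 mod 127 = 11
Option B: s[1]='d'->'h', delta=(8-4)*11^2 mod 127 = 103, hash=16+103 mod 127 = 119
Option C: s[2]='j'->'c', delta=(3-10)*11^1 mod 127 = 50, hash=16+50 mod 127 = 66
Option D: s[3]='a'->'e', delta=(5-1)*11^0 mod 127 = 4, hash=16+4 mod 127 = 20
Option E: s[0]='c'->'b', delta=(2-3)*11^3 mod 127 = 66, hash=16+66 mod 127 = 82 <-- target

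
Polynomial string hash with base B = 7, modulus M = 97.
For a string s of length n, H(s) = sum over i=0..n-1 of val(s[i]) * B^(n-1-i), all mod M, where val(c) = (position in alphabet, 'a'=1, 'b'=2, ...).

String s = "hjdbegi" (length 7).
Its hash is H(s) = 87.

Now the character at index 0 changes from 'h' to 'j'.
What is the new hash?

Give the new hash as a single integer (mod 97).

Answer: 63

Derivation:
val('h') = 8, val('j') = 10
Position k = 0, exponent = n-1-k = 6
B^6 mod M = 7^6 mod 97 = 85
Delta = (10 - 8) * 85 mod 97 = 73
New hash = (87 + 73) mod 97 = 63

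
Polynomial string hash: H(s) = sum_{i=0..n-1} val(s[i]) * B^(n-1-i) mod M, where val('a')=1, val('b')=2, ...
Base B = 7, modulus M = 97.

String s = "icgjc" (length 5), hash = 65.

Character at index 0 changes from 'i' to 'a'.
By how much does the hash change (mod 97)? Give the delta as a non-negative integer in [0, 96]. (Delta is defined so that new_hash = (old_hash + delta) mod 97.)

Delta formula: (val(new) - val(old)) * B^(n-1-k) mod M
  val('a') - val('i') = 1 - 9 = -8
  B^(n-1-k) = 7^4 mod 97 = 73
  Delta = -8 * 73 mod 97 = 95

Answer: 95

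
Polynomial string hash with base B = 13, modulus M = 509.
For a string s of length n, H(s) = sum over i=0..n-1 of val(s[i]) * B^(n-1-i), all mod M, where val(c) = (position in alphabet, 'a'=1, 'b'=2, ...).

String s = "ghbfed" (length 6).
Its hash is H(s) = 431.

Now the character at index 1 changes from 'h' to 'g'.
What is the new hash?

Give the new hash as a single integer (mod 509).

Answer: 374

Derivation:
val('h') = 8, val('g') = 7
Position k = 1, exponent = n-1-k = 4
B^4 mod M = 13^4 mod 509 = 57
Delta = (7 - 8) * 57 mod 509 = 452
New hash = (431 + 452) mod 509 = 374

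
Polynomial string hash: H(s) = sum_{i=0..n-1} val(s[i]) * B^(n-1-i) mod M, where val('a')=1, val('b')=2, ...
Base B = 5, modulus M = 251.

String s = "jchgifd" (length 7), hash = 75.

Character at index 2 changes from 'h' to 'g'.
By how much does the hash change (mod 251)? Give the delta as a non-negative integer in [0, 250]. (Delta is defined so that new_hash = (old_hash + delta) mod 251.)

Delta formula: (val(new) - val(old)) * B^(n-1-k) mod M
  val('g') - val('h') = 7 - 8 = -1
  B^(n-1-k) = 5^4 mod 251 = 123
  Delta = -1 * 123 mod 251 = 128

Answer: 128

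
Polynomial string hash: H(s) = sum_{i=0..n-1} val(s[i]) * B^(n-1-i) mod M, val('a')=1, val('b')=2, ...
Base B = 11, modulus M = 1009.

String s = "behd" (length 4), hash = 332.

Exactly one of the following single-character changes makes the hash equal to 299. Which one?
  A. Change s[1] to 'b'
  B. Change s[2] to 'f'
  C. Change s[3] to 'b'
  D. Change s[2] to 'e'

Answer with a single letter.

Option A: s[1]='e'->'b', delta=(2-5)*11^2 mod 1009 = 646, hash=332+646 mod 1009 = 978
Option B: s[2]='h'->'f', delta=(6-8)*11^1 mod 1009 = 987, hash=332+987 mod 1009 = 310
Option C: s[3]='d'->'b', delta=(2-4)*11^0 mod 1009 = 1007, hash=332+1007 mod 1009 = 330
Option D: s[2]='h'->'e', delta=(5-8)*11^1 mod 1009 = 976, hash=332+976 mod 1009 = 299 <-- target

Answer: D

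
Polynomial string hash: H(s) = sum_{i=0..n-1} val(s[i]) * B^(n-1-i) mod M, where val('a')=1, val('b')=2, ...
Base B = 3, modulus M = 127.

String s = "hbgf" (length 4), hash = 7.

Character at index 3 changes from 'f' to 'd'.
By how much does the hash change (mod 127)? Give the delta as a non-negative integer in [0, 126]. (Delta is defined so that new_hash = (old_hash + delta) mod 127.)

Answer: 125

Derivation:
Delta formula: (val(new) - val(old)) * B^(n-1-k) mod M
  val('d') - val('f') = 4 - 6 = -2
  B^(n-1-k) = 3^0 mod 127 = 1
  Delta = -2 * 1 mod 127 = 125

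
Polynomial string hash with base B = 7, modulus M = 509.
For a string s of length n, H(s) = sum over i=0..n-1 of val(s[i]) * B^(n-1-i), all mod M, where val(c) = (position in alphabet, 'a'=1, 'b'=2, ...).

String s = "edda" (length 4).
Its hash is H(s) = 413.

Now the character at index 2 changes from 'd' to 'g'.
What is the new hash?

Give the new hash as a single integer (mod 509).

Answer: 434

Derivation:
val('d') = 4, val('g') = 7
Position k = 2, exponent = n-1-k = 1
B^1 mod M = 7^1 mod 509 = 7
Delta = (7 - 4) * 7 mod 509 = 21
New hash = (413 + 21) mod 509 = 434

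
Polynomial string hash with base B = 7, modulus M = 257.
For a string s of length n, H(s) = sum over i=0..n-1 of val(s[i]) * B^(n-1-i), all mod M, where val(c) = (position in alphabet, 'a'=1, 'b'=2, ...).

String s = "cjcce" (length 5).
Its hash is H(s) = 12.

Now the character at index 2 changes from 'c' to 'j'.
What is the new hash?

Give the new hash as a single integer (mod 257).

Answer: 98

Derivation:
val('c') = 3, val('j') = 10
Position k = 2, exponent = n-1-k = 2
B^2 mod M = 7^2 mod 257 = 49
Delta = (10 - 3) * 49 mod 257 = 86
New hash = (12 + 86) mod 257 = 98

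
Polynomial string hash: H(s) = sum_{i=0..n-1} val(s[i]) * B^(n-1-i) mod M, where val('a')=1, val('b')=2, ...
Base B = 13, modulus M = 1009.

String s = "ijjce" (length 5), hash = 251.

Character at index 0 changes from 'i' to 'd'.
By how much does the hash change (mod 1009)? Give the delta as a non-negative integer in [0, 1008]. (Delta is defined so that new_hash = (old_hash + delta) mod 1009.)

Delta formula: (val(new) - val(old)) * B^(n-1-k) mod M
  val('d') - val('i') = 4 - 9 = -5
  B^(n-1-k) = 13^4 mod 1009 = 309
  Delta = -5 * 309 mod 1009 = 473

Answer: 473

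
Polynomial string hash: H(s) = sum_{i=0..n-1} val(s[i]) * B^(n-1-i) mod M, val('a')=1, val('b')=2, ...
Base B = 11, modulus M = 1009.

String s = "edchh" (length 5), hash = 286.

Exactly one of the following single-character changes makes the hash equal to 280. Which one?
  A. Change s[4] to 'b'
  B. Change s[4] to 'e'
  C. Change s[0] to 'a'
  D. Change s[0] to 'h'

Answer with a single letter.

Option A: s[4]='h'->'b', delta=(2-8)*11^0 mod 1009 = 1003, hash=286+1003 mod 1009 = 280 <-- target
Option B: s[4]='h'->'e', delta=(5-8)*11^0 mod 1009 = 1006, hash=286+1006 mod 1009 = 283
Option C: s[0]='e'->'a', delta=(1-5)*11^4 mod 1009 = 967, hash=286+967 mod 1009 = 244
Option D: s[0]='e'->'h', delta=(8-5)*11^4 mod 1009 = 536, hash=286+536 mod 1009 = 822

Answer: A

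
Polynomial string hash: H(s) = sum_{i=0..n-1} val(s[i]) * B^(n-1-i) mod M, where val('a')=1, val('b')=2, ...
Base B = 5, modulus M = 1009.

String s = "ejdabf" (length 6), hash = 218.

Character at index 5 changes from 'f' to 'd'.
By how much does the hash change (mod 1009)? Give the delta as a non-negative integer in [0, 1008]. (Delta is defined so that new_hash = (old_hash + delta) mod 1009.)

Delta formula: (val(new) - val(old)) * B^(n-1-k) mod M
  val('d') - val('f') = 4 - 6 = -2
  B^(n-1-k) = 5^0 mod 1009 = 1
  Delta = -2 * 1 mod 1009 = 1007

Answer: 1007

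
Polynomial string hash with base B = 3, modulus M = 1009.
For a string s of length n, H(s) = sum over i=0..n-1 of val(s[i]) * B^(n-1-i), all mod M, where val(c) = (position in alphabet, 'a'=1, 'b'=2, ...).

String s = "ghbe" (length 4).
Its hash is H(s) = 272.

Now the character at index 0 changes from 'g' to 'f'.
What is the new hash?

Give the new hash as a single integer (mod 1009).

val('g') = 7, val('f') = 6
Position k = 0, exponent = n-1-k = 3
B^3 mod M = 3^3 mod 1009 = 27
Delta = (6 - 7) * 27 mod 1009 = 982
New hash = (272 + 982) mod 1009 = 245

Answer: 245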